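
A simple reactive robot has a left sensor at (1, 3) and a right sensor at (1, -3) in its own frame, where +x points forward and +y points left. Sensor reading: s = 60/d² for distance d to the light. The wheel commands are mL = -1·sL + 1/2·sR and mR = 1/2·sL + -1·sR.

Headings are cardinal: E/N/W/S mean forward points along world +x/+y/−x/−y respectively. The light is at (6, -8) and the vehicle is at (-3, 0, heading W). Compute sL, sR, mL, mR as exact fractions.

12/25 60/221 -1902/5525 -174/5525

left sensor world pos  = (-4, -3); dL² = 125
right sensor world pos = (-4, 3); dR² = 221
sL = 60/125 = 12/25
sR = 60/221 = 60/221
mL = -1·sL + 1/2·sR = -1902/5525
mR = 1/2·sL + -1·sR = -174/5525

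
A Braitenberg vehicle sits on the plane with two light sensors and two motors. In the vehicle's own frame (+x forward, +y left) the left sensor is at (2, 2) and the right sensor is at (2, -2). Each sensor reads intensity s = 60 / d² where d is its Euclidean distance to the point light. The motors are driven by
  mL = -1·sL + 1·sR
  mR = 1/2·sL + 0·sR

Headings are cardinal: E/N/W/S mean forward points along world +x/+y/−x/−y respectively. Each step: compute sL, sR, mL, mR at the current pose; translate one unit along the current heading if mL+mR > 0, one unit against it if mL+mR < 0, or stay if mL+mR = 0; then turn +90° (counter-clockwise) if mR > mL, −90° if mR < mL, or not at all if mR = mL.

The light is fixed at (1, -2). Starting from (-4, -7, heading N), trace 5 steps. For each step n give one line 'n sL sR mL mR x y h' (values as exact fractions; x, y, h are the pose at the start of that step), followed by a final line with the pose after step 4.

0 30/29 10/3 200/87 15/29 -4 -7 N
1 60/13 4/3 -128/39 30/13 -4 -6 E
2 15/17 3 36/17 15/34 -5 -6 N
3 60/17 60/41 -1440/697 30/17 -5 -5 E
4 30/41 30/13 840/533 15/41 -6 -5 N
final -6 -4 E

n=0: pose=(-4,-7,N); sL=30/29, sR=10/3; mL=200/87, mR=15/29; mL+mR=245/87 → advance +1; mR−mL=-155/87 → turn -1·90°
n=1: pose=(-4,-6,E); sL=60/13, sR=4/3; mL=-128/39, mR=30/13; mL+mR=-38/39 → advance -1; mR−mL=218/39 → turn +1·90°
n=2: pose=(-5,-6,N); sL=15/17, sR=3; mL=36/17, mR=15/34; mL+mR=87/34 → advance +1; mR−mL=-57/34 → turn -1·90°
n=3: pose=(-5,-5,E); sL=60/17, sR=60/41; mL=-1440/697, mR=30/17; mL+mR=-210/697 → advance -1; mR−mL=2670/697 → turn +1·90°
n=4: pose=(-6,-5,N); sL=30/41, sR=30/13; mL=840/533, mR=15/41; mL+mR=1035/533 → advance +1; mR−mL=-645/533 → turn -1·90°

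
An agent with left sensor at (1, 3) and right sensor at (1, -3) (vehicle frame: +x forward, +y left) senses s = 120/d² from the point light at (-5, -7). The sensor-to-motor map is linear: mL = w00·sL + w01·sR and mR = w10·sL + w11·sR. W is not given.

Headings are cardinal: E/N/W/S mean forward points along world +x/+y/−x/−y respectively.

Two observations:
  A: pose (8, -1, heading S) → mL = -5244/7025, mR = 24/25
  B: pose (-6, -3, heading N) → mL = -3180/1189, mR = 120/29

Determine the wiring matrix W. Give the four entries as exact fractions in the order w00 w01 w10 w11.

1/2 -1 0 1

obs A: pose=(8,-1,S) → sL=120/281, sR=24/25, mL=-5244/7025, mR=24/25
obs B: pose=(-6,-3,N) → sL=120/41, sR=120/29, mL=-3180/1189, mR=120/29
sensor matrix S = [[120/281, 24/25], [120/41, 120/29]]; det S = -1741824/1670545
solve [mL_A; mL_B] = S·[w00; w01] and [mR_A; mR_B] = S·[w10; w11]:
  w00 = 1/2, w01 = -1, w10 = 0, w11 = 1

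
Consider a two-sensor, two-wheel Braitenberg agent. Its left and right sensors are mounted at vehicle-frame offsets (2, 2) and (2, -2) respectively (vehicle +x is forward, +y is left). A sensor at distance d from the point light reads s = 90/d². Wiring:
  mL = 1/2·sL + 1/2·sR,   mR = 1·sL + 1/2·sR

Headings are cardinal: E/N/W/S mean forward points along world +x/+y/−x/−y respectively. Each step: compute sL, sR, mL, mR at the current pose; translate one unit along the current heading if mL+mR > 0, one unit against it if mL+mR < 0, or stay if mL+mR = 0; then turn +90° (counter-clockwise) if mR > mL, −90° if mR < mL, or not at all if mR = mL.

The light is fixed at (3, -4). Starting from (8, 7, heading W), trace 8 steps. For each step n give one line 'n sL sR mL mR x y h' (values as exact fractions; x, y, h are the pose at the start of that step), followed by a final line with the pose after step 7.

n=0: pose=(8,7,W); sL=1, sR=45/89; mL=67/89, mR=223/178; mL+mR=357/178 → advance +1; mR−mL=1/2 → turn +1·90°
n=1: pose=(7,7,S); sL=10/13, sR=18/17; mL=202/221, mR=287/221; mL+mR=489/221 → advance +1; mR−mL=5/13 → turn +1·90°
n=2: pose=(7,6,E); sL=1/2, sR=9/10; mL=7/10, mR=19/20; mL+mR=33/20 → advance +1; mR−mL=1/4 → turn +1·90°
n=3: pose=(8,6,N); sL=10/17, sR=90/193; mL=1730/3281, mR=2695/3281; mL+mR=4425/3281 → advance +1; mR−mL=5/17 → turn +1·90°
n=4: pose=(8,7,W); sL=1, sR=45/89; mL=67/89, mR=223/178; mL+mR=357/178 → advance +1; mR−mL=1/2 → turn +1·90°
n=5: pose=(7,7,S); sL=10/13, sR=18/17; mL=202/221, mR=287/221; mL+mR=489/221 → advance +1; mR−mL=5/13 → turn +1·90°
n=6: pose=(7,6,E); sL=1/2, sR=9/10; mL=7/10, mR=19/20; mL+mR=33/20 → advance +1; mR−mL=1/4 → turn +1·90°
n=7: pose=(8,6,N); sL=10/17, sR=90/193; mL=1730/3281, mR=2695/3281; mL+mR=4425/3281 → advance +1; mR−mL=5/17 → turn +1·90°

0 1 45/89 67/89 223/178 8 7 W
1 10/13 18/17 202/221 287/221 7 7 S
2 1/2 9/10 7/10 19/20 7 6 E
3 10/17 90/193 1730/3281 2695/3281 8 6 N
4 1 45/89 67/89 223/178 8 7 W
5 10/13 18/17 202/221 287/221 7 7 S
6 1/2 9/10 7/10 19/20 7 6 E
7 10/17 90/193 1730/3281 2695/3281 8 6 N
final 8 7 W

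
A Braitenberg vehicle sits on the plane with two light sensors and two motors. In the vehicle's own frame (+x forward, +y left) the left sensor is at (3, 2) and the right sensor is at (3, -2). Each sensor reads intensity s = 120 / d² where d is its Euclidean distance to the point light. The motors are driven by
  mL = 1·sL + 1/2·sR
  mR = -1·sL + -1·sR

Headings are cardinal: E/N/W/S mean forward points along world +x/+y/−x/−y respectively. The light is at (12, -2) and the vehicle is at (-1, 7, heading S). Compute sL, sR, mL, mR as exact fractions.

left sensor world pos  = (1, 4); dL² = 157
right sensor world pos = (-3, 4); dR² = 261
sL = 120/157 = 120/157
sR = 120/261 = 40/87
mL = 1·sL + 1/2·sR = 13580/13659
mR = -1·sL + -1·sR = -16720/13659

120/157 40/87 13580/13659 -16720/13659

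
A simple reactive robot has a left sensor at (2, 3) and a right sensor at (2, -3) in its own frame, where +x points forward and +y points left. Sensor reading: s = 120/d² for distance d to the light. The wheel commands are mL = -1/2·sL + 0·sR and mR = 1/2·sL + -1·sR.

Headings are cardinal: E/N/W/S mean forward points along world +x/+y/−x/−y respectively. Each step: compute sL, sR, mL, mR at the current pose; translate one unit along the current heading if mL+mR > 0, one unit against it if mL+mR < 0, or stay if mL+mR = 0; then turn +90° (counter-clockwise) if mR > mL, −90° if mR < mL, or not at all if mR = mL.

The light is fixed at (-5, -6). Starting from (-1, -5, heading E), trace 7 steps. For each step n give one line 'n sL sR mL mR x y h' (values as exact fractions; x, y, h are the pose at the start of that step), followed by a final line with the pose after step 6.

0 30/13 3 -15/13 -24/13 -1 -5 E
1 120/37 120 -60/37 -4380/37 -2 -5 S
2 60 60/13 -30 330/13 -2 -4 W
3 120/49 120 -60/49 -5820/49 -1 -4 S
4 30 3 -15 12 -1 -3 W
5 24/13 24 -12/13 -300/13 0 -3 S
6 12 60/29 -6 114/29 0 -2 W
final 1 -2 S

n=0: pose=(-1,-5,E); sL=30/13, sR=3; mL=-15/13, mR=-24/13; mL+mR=-3 → advance -1; mR−mL=-9/13 → turn -1·90°
n=1: pose=(-2,-5,S); sL=120/37, sR=120; mL=-60/37, mR=-4380/37; mL+mR=-120 → advance -1; mR−mL=-4320/37 → turn -1·90°
n=2: pose=(-2,-4,W); sL=60, sR=60/13; mL=-30, mR=330/13; mL+mR=-60/13 → advance -1; mR−mL=720/13 → turn +1·90°
n=3: pose=(-1,-4,S); sL=120/49, sR=120; mL=-60/49, mR=-5820/49; mL+mR=-120 → advance -1; mR−mL=-5760/49 → turn -1·90°
n=4: pose=(-1,-3,W); sL=30, sR=3; mL=-15, mR=12; mL+mR=-3 → advance -1; mR−mL=27 → turn +1·90°
n=5: pose=(0,-3,S); sL=24/13, sR=24; mL=-12/13, mR=-300/13; mL+mR=-24 → advance -1; mR−mL=-288/13 → turn -1·90°
n=6: pose=(0,-2,W); sL=12, sR=60/29; mL=-6, mR=114/29; mL+mR=-60/29 → advance -1; mR−mL=288/29 → turn +1·90°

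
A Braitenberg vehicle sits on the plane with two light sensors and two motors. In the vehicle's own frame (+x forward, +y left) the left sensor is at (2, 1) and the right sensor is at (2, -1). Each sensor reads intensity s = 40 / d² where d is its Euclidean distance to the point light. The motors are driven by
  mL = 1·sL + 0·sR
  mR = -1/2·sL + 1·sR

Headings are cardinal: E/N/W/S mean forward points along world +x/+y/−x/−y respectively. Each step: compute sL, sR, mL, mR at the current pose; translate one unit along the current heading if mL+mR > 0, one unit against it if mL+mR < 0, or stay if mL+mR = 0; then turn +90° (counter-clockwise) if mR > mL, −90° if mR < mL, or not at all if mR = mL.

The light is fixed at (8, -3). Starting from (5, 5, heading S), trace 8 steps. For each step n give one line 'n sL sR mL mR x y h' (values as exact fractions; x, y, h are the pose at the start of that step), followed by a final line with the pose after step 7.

n=0: pose=(5,5,S); sL=1, sR=10/13; mL=1, mR=7/26; mL+mR=33/26 → advance +1; mR−mL=-19/26 → turn -1·90°
n=1: pose=(5,4,W); sL=40/61, sR=40/89; mL=40/61, mR=660/5429; mL+mR=4220/5429 → advance +1; mR−mL=-2900/5429 → turn -1·90°
n=2: pose=(4,4,N); sL=20/53, sR=4/9; mL=20/53, mR=122/477; mL+mR=302/477 → advance +1; mR−mL=-58/477 → turn -1·90°
n=3: pose=(4,5,E); sL=8/17, sR=40/53; mL=8/17, mR=468/901; mL+mR=892/901 → advance +1; mR−mL=44/901 → turn +1·90°
n=4: pose=(5,5,N); sL=10/29, sR=5/13; mL=10/29, mR=80/377; mL+mR=210/377 → advance +1; mR−mL=-50/377 → turn -1·90°
n=5: pose=(5,6,E); sL=40/101, sR=8/13; mL=40/101, mR=548/1313; mL+mR=1068/1313 → advance +1; mR−mL=28/1313 → turn +1·90°
n=6: pose=(6,6,N); sL=4/13, sR=20/61; mL=4/13, mR=138/793; mL+mR=382/793 → advance +1; mR−mL=-106/793 → turn -1·90°
n=7: pose=(6,7,E); sL=40/121, sR=40/81; mL=40/121, mR=3220/9801; mL+mR=6460/9801 → advance +1; mR−mL=-20/9801 → turn -1·90°

0 1 10/13 1 7/26 5 5 S
1 40/61 40/89 40/61 660/5429 5 4 W
2 20/53 4/9 20/53 122/477 4 4 N
3 8/17 40/53 8/17 468/901 4 5 E
4 10/29 5/13 10/29 80/377 5 5 N
5 40/101 8/13 40/101 548/1313 5 6 E
6 4/13 20/61 4/13 138/793 6 6 N
7 40/121 40/81 40/121 3220/9801 6 7 E
final 7 7 S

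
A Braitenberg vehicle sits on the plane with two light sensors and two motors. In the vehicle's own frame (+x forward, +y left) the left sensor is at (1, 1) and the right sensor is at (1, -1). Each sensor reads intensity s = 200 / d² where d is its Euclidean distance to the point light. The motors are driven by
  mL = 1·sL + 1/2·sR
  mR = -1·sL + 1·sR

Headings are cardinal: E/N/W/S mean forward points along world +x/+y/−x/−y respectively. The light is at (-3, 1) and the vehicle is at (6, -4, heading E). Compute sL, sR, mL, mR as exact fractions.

50/29 25/17 2425/986 -125/493

left sensor world pos  = (7, -3); dL² = 116
right sensor world pos = (7, -5); dR² = 136
sL = 200/116 = 50/29
sR = 200/136 = 25/17
mL = 1·sL + 1/2·sR = 2425/986
mR = -1·sL + 1·sR = -125/493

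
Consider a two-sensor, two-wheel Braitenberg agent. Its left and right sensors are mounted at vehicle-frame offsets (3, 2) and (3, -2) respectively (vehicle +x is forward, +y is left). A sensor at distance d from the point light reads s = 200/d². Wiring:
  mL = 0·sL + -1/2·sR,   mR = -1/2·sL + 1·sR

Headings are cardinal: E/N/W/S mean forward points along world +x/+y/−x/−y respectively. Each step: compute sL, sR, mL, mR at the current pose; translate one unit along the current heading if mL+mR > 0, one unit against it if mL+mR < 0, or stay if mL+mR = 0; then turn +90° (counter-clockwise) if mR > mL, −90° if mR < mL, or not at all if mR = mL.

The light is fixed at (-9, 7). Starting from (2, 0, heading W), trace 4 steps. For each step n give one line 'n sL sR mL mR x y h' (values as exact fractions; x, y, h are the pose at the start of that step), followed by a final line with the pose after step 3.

n=0: pose=(2,0,W); sL=40/29, sR=200/89; mL=-100/89, mR=4020/2581; mL+mR=1120/2581 → advance +1; mR−mL=6920/2581 → turn +1·90°
n=1: pose=(1,0,S); sL=50/61, sR=50/41; mL=-25/41, mR=2025/2501; mL+mR=500/2501 → advance +1; mR−mL=3550/2501 → turn +1·90°
n=2: pose=(1,-1,E); sL=40/41, sR=200/269; mL=-100/269, mR=2820/11029; mL+mR=-1280/11029 → advance -1; mR−mL=6920/11029 → turn +1·90°
n=3: pose=(0,-1,N); sL=100/37, sR=100/73; mL=-50/73, mR=50/2701; mL+mR=-1800/2701 → advance -1; mR−mL=1900/2701 → turn +1·90°

0 40/29 200/89 -100/89 4020/2581 2 0 W
1 50/61 50/41 -25/41 2025/2501 1 0 S
2 40/41 200/269 -100/269 2820/11029 1 -1 E
3 100/37 100/73 -50/73 50/2701 0 -1 N
final 0 -2 W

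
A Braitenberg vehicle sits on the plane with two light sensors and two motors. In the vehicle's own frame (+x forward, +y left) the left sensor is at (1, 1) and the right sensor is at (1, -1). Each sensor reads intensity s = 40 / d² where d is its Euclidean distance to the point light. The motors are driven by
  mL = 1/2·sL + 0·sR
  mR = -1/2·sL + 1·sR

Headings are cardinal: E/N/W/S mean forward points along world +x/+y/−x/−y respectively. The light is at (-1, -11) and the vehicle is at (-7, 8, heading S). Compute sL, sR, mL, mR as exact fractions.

left sensor world pos  = (-6, 7); dL² = 349
right sensor world pos = (-8, 7); dR² = 373
sL = 40/349 = 40/349
sR = 40/373 = 40/373
mL = 1/2·sL + 0·sR = 20/349
mR = -1/2·sL + 1·sR = 6500/130177

40/349 40/373 20/349 6500/130177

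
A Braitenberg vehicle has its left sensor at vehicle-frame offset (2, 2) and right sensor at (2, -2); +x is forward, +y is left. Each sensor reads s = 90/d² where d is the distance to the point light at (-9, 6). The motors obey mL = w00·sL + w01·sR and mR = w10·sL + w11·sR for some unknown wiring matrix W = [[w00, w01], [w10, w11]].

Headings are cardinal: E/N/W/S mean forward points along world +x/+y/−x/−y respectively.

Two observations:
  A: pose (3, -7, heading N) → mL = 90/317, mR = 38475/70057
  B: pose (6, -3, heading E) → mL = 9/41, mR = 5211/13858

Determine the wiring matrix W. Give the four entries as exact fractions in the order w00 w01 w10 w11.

0 1 1 1/2

obs A: pose=(3,-7,N) → sL=90/221, sR=90/317, mL=90/317, mR=38475/70057
obs B: pose=(6,-3,E) → sL=45/169, sR=9/41, mL=9/41, mR=5211/13858
sensor matrix S = [[90/221, 90/317], [45/169, 9/41]]; det S = 515160/37340381
solve [mL_A; mL_B] = S·[w00; w01] and [mR_A; mR_B] = S·[w10; w11]:
  w00 = 0, w01 = 1, w10 = 1, w11 = 1/2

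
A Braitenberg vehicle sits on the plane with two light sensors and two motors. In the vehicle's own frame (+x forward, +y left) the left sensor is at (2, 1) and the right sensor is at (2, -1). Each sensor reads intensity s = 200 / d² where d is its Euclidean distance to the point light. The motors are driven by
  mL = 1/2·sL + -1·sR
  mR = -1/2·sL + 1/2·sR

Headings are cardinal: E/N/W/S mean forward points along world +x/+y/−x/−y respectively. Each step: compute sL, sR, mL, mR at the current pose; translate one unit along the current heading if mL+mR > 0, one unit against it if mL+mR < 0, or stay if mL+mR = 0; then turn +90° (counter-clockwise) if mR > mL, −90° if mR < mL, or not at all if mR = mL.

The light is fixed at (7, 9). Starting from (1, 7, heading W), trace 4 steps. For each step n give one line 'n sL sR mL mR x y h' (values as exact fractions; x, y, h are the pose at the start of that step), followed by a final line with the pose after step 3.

n=0: pose=(1,7,W); sL=200/73, sR=40/13; mL=-1620/949, mR=160/949; mL+mR=-20/13 → advance -1; mR−mL=1780/949 → turn +1·90°
n=1: pose=(2,7,S); sL=25/4, sR=50/13; mL=-75/104, mR=-125/104; mL+mR=-25/13 → advance -1; mR−mL=-25/52 → turn -1·90°
n=2: pose=(2,8,W); sL=200/53, sR=200/49; mL=-5700/2597, mR=400/2597; mL+mR=-100/49 → advance -1; mR−mL=6100/2597 → turn +1·90°
n=3: pose=(3,8,S); sL=100/9, sR=100/17; mL=-50/153, mR=-400/153; mL+mR=-50/17 → advance -1; mR−mL=-350/153 → turn -1·90°

0 200/73 40/13 -1620/949 160/949 1 7 W
1 25/4 50/13 -75/104 -125/104 2 7 S
2 200/53 200/49 -5700/2597 400/2597 2 8 W
3 100/9 100/17 -50/153 -400/153 3 8 S
final 3 9 W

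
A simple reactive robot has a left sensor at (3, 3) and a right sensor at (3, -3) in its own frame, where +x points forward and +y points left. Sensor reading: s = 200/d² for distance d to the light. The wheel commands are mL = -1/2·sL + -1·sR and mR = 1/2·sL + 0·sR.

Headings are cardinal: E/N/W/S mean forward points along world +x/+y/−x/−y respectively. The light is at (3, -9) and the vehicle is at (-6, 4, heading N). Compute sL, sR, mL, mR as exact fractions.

1/2 50/73 -273/292 1/4

left sensor world pos  = (-9, 7); dL² = 400
right sensor world pos = (-3, 7); dR² = 292
sL = 200/400 = 1/2
sR = 200/292 = 50/73
mL = -1/2·sL + -1·sR = -273/292
mR = 1/2·sL + 0·sR = 1/4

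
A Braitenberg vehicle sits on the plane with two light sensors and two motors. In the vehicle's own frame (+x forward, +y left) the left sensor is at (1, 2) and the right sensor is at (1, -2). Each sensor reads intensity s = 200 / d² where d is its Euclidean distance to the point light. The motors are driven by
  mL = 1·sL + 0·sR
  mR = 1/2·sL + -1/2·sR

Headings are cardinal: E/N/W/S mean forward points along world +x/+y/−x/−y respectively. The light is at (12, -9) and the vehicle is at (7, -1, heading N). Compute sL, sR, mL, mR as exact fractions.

left sensor world pos  = (5, 0); dL² = 130
right sensor world pos = (9, 0); dR² = 90
sL = 200/130 = 20/13
sR = 200/90 = 20/9
mL = 1·sL + 0·sR = 20/13
mR = 1/2·sL + -1/2·sR = -40/117

20/13 20/9 20/13 -40/117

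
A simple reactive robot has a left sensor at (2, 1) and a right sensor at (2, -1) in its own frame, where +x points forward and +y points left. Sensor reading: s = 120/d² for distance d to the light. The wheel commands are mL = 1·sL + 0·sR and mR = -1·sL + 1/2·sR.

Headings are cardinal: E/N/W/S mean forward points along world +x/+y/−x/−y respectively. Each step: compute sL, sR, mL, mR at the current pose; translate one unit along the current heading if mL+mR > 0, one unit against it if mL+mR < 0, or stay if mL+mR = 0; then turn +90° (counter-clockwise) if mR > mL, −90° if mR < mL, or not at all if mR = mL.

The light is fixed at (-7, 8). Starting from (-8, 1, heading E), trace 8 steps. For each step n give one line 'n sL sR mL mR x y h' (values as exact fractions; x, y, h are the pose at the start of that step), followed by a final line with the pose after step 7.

0 120/37 24/13 120/37 -1116/481 -8 1 E
1 60/41 60/41 60/41 -30/41 -7 1 S
2 24/17 120/53 24/17 -252/901 -7 0 W
3 3 10/3 3 -4/3 -8 0 N
4 120/37 24/13 120/37 -1116/481 -8 1 E
5 60/41 60/41 60/41 -30/41 -7 1 S
6 24/17 120/53 24/17 -252/901 -7 0 W
7 3 10/3 3 -4/3 -8 0 N
final -8 1 E

n=0: pose=(-8,1,E); sL=120/37, sR=24/13; mL=120/37, mR=-1116/481; mL+mR=12/13 → advance +1; mR−mL=-2676/481 → turn -1·90°
n=1: pose=(-7,1,S); sL=60/41, sR=60/41; mL=60/41, mR=-30/41; mL+mR=30/41 → advance +1; mR−mL=-90/41 → turn -1·90°
n=2: pose=(-7,0,W); sL=24/17, sR=120/53; mL=24/17, mR=-252/901; mL+mR=60/53 → advance +1; mR−mL=-1524/901 → turn -1·90°
n=3: pose=(-8,0,N); sL=3, sR=10/3; mL=3, mR=-4/3; mL+mR=5/3 → advance +1; mR−mL=-13/3 → turn -1·90°
n=4: pose=(-8,1,E); sL=120/37, sR=24/13; mL=120/37, mR=-1116/481; mL+mR=12/13 → advance +1; mR−mL=-2676/481 → turn -1·90°
n=5: pose=(-7,1,S); sL=60/41, sR=60/41; mL=60/41, mR=-30/41; mL+mR=30/41 → advance +1; mR−mL=-90/41 → turn -1·90°
n=6: pose=(-7,0,W); sL=24/17, sR=120/53; mL=24/17, mR=-252/901; mL+mR=60/53 → advance +1; mR−mL=-1524/901 → turn -1·90°
n=7: pose=(-8,0,N); sL=3, sR=10/3; mL=3, mR=-4/3; mL+mR=5/3 → advance +1; mR−mL=-13/3 → turn -1·90°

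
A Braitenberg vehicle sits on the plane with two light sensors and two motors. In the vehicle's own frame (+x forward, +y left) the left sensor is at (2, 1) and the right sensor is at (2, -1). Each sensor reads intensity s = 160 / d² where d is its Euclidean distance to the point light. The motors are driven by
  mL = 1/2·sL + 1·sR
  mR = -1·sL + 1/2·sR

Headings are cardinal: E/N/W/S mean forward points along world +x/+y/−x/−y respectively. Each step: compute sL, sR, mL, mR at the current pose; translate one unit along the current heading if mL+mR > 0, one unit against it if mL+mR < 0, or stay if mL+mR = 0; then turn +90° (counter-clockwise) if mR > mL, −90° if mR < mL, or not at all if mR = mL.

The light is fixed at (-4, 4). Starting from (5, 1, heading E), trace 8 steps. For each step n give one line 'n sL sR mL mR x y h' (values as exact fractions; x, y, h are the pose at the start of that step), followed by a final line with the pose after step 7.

0 32/25 160/137 6192/3425 -2384/3425 5 1 E
1 80/73 80/53 7960/3869 -1320/3869 6 1 S
2 160/89 160/73 20080/6497 -4560/6497 6 0 W
3 40/17 20/13 600/221 -350/221 5 0 N
4 32/25 160/137 6192/3425 -2384/3425 5 1 E
5 80/73 80/53 7960/3869 -1320/3869 6 1 S
6 160/89 160/73 20080/6497 -4560/6497 6 0 W
7 40/17 20/13 600/221 -350/221 5 0 N
final 5 1 E

n=0: pose=(5,1,E); sL=32/25, sR=160/137; mL=6192/3425, mR=-2384/3425; mL+mR=3808/3425 → advance +1; mR−mL=-8576/3425 → turn -1·90°
n=1: pose=(6,1,S); sL=80/73, sR=80/53; mL=7960/3869, mR=-1320/3869; mL+mR=6640/3869 → advance +1; mR−mL=-9280/3869 → turn -1·90°
n=2: pose=(6,0,W); sL=160/89, sR=160/73; mL=20080/6497, mR=-4560/6497; mL+mR=15520/6497 → advance +1; mR−mL=-24640/6497 → turn -1·90°
n=3: pose=(5,0,N); sL=40/17, sR=20/13; mL=600/221, mR=-350/221; mL+mR=250/221 → advance +1; mR−mL=-950/221 → turn -1·90°
n=4: pose=(5,1,E); sL=32/25, sR=160/137; mL=6192/3425, mR=-2384/3425; mL+mR=3808/3425 → advance +1; mR−mL=-8576/3425 → turn -1·90°
n=5: pose=(6,1,S); sL=80/73, sR=80/53; mL=7960/3869, mR=-1320/3869; mL+mR=6640/3869 → advance +1; mR−mL=-9280/3869 → turn -1·90°
n=6: pose=(6,0,W); sL=160/89, sR=160/73; mL=20080/6497, mR=-4560/6497; mL+mR=15520/6497 → advance +1; mR−mL=-24640/6497 → turn -1·90°
n=7: pose=(5,0,N); sL=40/17, sR=20/13; mL=600/221, mR=-350/221; mL+mR=250/221 → advance +1; mR−mL=-950/221 → turn -1·90°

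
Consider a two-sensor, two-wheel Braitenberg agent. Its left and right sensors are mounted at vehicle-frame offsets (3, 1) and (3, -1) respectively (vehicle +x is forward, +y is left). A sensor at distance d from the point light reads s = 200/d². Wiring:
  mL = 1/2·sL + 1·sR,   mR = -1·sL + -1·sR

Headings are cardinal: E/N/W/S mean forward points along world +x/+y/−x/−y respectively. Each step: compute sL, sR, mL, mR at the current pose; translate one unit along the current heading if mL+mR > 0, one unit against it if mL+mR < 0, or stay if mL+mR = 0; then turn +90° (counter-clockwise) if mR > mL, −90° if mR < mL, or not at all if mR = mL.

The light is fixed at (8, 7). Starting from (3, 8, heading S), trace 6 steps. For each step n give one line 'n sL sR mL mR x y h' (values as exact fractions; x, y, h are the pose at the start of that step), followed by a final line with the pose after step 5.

n=0: pose=(3,8,S); sL=10, sR=5; mL=10, mR=-15; mL+mR=-5 → advance -1; mR−mL=-25 → turn -1·90°
n=1: pose=(3,9,W); sL=40/13, sR=200/73; mL=4060/949, mR=-5520/949; mL+mR=-20/13 → advance -1; mR−mL=-9580/949 → turn -1·90°
n=2: pose=(4,9,N); sL=4, sR=100/17; mL=134/17, mR=-168/17; mL+mR=-2 → advance -1; mR−mL=-302/17 → turn -1·90°
n=3: pose=(4,8,E); sL=40, sR=200; mL=220, mR=-240; mL+mR=-20 → advance -1; mR−mL=-460 → turn -1·90°
n=4: pose=(3,8,S); sL=10, sR=5; mL=10, mR=-15; mL+mR=-5 → advance -1; mR−mL=-25 → turn -1·90°
n=5: pose=(3,9,W); sL=40/13, sR=200/73; mL=4060/949, mR=-5520/949; mL+mR=-20/13 → advance -1; mR−mL=-9580/949 → turn -1·90°

0 10 5 10 -15 3 8 S
1 40/13 200/73 4060/949 -5520/949 3 9 W
2 4 100/17 134/17 -168/17 4 9 N
3 40 200 220 -240 4 8 E
4 10 5 10 -15 3 8 S
5 40/13 200/73 4060/949 -5520/949 3 9 W
final 4 9 N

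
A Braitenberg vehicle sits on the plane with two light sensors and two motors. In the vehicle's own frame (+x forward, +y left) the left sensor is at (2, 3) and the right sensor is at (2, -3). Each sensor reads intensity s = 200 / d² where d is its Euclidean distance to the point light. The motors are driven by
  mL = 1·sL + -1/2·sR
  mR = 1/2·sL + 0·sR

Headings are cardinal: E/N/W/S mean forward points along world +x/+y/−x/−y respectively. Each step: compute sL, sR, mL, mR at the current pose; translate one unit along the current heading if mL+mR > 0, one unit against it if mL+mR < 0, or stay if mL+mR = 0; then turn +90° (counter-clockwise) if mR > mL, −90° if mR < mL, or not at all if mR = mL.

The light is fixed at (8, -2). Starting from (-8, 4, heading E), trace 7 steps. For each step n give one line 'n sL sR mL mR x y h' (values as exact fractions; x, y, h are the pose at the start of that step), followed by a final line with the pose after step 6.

0 200/277 40/41 2660/11357 100/277 -8 4 E
1 50/97 25/26 175/5044 25/97 -7 4 N
2 40/61 200/389 9460/23729 20/61 -7 5 W
3 100/221 4/5 58/1105 50/221 -8 5 N
4 200/349 40/89 10820/31061 100/349 -8 6 W
5 2/5 25/37 23/370 1/5 -9 6 N
6 200/397 40/101 12260/40097 100/397 -9 7 W
final -10 7 N

n=0: pose=(-8,4,E); sL=200/277, sR=40/41; mL=2660/11357, mR=100/277; mL+mR=6760/11357 → advance +1; mR−mL=1440/11357 → turn +1·90°
n=1: pose=(-7,4,N); sL=50/97, sR=25/26; mL=175/5044, mR=25/97; mL+mR=1475/5044 → advance +1; mR−mL=1125/5044 → turn +1·90°
n=2: pose=(-7,5,W); sL=40/61, sR=200/389; mL=9460/23729, mR=20/61; mL+mR=17240/23729 → advance +1; mR−mL=-1680/23729 → turn -1·90°
n=3: pose=(-8,5,N); sL=100/221, sR=4/5; mL=58/1105, mR=50/221; mL+mR=308/1105 → advance +1; mR−mL=192/1105 → turn +1·90°
n=4: pose=(-8,6,W); sL=200/349, sR=40/89; mL=10820/31061, mR=100/349; mL+mR=19720/31061 → advance +1; mR−mL=-1920/31061 → turn -1·90°
n=5: pose=(-9,6,N); sL=2/5, sR=25/37; mL=23/370, mR=1/5; mL+mR=97/370 → advance +1; mR−mL=51/370 → turn +1·90°
n=6: pose=(-9,7,W); sL=200/397, sR=40/101; mL=12260/40097, mR=100/397; mL+mR=22360/40097 → advance +1; mR−mL=-2160/40097 → turn -1·90°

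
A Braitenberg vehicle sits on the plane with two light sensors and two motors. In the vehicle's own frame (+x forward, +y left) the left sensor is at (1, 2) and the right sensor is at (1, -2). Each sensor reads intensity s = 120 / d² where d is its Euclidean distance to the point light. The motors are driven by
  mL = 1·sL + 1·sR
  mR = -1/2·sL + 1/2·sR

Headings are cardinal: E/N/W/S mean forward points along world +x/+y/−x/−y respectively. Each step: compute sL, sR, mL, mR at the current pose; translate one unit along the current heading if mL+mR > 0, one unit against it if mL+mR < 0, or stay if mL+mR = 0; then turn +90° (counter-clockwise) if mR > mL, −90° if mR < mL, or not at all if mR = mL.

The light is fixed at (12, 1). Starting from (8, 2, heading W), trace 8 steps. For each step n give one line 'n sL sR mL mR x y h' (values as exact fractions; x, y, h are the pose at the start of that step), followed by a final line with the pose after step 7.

n=0: pose=(8,2,W); sL=60/13, sR=60/17; mL=1800/221, mR=-120/221; mL+mR=1680/221 → advance +1; mR−mL=-1920/221 → turn -1·90°
n=1: pose=(7,2,N); sL=120/53, sR=120/13; mL=7920/689, mR=2400/689; mL+mR=10320/689 → advance +1; mR−mL=-5520/689 → turn -1·90°
n=2: pose=(7,3,E); sL=15/4, sR=15/2; mL=45/4, mR=15/8; mL+mR=105/8 → advance +1; mR−mL=-75/8 → turn -1·90°
n=3: pose=(8,3,S); sL=24, sR=120/37; mL=1008/37, mR=-384/37; mL+mR=624/37 → advance +1; mR−mL=-1392/37 → turn -1·90°
n=4: pose=(8,2,W); sL=60/13, sR=60/17; mL=1800/221, mR=-120/221; mL+mR=1680/221 → advance +1; mR−mL=-1920/221 → turn -1·90°
n=5: pose=(7,2,N); sL=120/53, sR=120/13; mL=7920/689, mR=2400/689; mL+mR=10320/689 → advance +1; mR−mL=-5520/689 → turn -1·90°
n=6: pose=(7,3,E); sL=15/4, sR=15/2; mL=45/4, mR=15/8; mL+mR=105/8 → advance +1; mR−mL=-75/8 → turn -1·90°
n=7: pose=(8,3,S); sL=24, sR=120/37; mL=1008/37, mR=-384/37; mL+mR=624/37 → advance +1; mR−mL=-1392/37 → turn -1·90°

0 60/13 60/17 1800/221 -120/221 8 2 W
1 120/53 120/13 7920/689 2400/689 7 2 N
2 15/4 15/2 45/4 15/8 7 3 E
3 24 120/37 1008/37 -384/37 8 3 S
4 60/13 60/17 1800/221 -120/221 8 2 W
5 120/53 120/13 7920/689 2400/689 7 2 N
6 15/4 15/2 45/4 15/8 7 3 E
7 24 120/37 1008/37 -384/37 8 3 S
final 8 2 W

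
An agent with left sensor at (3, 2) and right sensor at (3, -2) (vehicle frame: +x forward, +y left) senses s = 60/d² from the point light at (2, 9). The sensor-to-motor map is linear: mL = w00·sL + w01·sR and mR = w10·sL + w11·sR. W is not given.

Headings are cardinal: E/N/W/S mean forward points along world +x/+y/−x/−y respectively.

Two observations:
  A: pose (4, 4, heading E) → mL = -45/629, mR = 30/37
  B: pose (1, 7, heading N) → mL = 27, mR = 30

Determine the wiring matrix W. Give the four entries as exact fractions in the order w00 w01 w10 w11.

obs A: pose=(4,4,E) → sL=30/17, sR=30/37, mL=-45/629, mR=30/37
obs B: pose=(1,7,N) → sL=6, sR=30, mL=27, mR=30
sensor matrix S = [[30/17, 30/37], [6, 30]]; det S = 30240/629
solve [mL_A; mL_B] = S·[w00; w01] and [mR_A; mR_B] = S·[w10; w11]:
  w00 = -1/2, w01 = 1, w10 = 0, w11 = 1

-1/2 1 0 1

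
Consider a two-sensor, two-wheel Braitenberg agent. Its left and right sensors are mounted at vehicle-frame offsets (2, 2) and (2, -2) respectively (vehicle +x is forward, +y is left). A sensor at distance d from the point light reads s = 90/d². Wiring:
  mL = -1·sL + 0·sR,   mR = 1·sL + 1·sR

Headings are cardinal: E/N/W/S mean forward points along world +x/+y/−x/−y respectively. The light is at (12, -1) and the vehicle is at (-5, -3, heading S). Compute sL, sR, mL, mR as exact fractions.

left sensor world pos  = (-3, -5); dL² = 241
right sensor world pos = (-7, -5); dR² = 377
sL = 90/241 = 90/241
sR = 90/377 = 90/377
mL = -1·sL + 0·sR = -90/241
mR = 1·sL + 1·sR = 55620/90857

90/241 90/377 -90/241 55620/90857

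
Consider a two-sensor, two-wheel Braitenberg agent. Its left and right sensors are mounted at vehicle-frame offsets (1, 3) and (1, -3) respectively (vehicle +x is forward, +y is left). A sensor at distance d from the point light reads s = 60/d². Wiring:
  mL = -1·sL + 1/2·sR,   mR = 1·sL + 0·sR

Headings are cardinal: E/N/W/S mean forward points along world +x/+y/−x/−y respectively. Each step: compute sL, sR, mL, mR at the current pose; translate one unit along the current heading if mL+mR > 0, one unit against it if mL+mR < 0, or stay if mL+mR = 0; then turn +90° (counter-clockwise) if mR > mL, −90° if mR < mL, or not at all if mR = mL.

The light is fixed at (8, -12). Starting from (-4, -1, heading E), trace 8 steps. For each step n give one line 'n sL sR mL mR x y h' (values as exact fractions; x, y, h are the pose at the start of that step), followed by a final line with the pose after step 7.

n=0: pose=(-4,-1,E); sL=60/317, sR=12/37; mL=-318/11729, mR=60/317; mL+mR=6/37 → advance +1; mR−mL=2538/11729 → turn +1·90°
n=1: pose=(-3,-1,N); sL=3/17, sR=15/52; mL=-57/1768, mR=3/17; mL+mR=15/104 → advance +1; mR−mL=369/1768 → turn +1·90°
n=2: pose=(-3,0,W); sL=4/15, sR=20/123; mL=-38/205, mR=4/15; mL+mR=10/123 → advance +1; mR−mL=278/615 → turn +1·90°
n=3: pose=(-4,0,S); sL=30/101, sR=30/173; mL=-3675/17473, mR=30/101; mL+mR=15/173 → advance +1; mR−mL=8865/17473 → turn +1·90°
n=4: pose=(-4,-1,E); sL=60/317, sR=12/37; mL=-318/11729, mR=60/317; mL+mR=6/37 → advance +1; mR−mL=2538/11729 → turn +1·90°
n=5: pose=(-3,-1,N); sL=3/17, sR=15/52; mL=-57/1768, mR=3/17; mL+mR=15/104 → advance +1; mR−mL=369/1768 → turn +1·90°
n=6: pose=(-3,0,W); sL=4/15, sR=20/123; mL=-38/205, mR=4/15; mL+mR=10/123 → advance +1; mR−mL=278/615 → turn +1·90°
n=7: pose=(-4,0,S); sL=30/101, sR=30/173; mL=-3675/17473, mR=30/101; mL+mR=15/173 → advance +1; mR−mL=8865/17473 → turn +1·90°

0 60/317 12/37 -318/11729 60/317 -4 -1 E
1 3/17 15/52 -57/1768 3/17 -3 -1 N
2 4/15 20/123 -38/205 4/15 -3 0 W
3 30/101 30/173 -3675/17473 30/101 -4 0 S
4 60/317 12/37 -318/11729 60/317 -4 -1 E
5 3/17 15/52 -57/1768 3/17 -3 -1 N
6 4/15 20/123 -38/205 4/15 -3 0 W
7 30/101 30/173 -3675/17473 30/101 -4 0 S
final -4 -1 E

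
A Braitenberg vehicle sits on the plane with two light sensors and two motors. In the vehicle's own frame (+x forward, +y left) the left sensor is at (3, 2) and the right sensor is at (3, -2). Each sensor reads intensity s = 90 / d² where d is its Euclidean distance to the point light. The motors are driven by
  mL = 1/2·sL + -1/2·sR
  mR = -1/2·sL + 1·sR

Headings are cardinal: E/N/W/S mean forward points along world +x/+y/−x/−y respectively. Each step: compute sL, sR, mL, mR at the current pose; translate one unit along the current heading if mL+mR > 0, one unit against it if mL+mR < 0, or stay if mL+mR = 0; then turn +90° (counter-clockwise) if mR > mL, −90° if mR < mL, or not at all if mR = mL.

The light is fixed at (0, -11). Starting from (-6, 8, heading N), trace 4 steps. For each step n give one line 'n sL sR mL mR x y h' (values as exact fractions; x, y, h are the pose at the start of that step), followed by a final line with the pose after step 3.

0 45/274 9/50 -27/3425 1341/13700 -6 8 N
1 2/9 18/113 32/1017 49/1017 -6 9 W
2 45/157 9/37 126/5809 1161/11618 -7 9 S
3 90/457 18/61 -1368/27877 5481/27877 -7 8 E
final -6 8 N

n=0: pose=(-6,8,N); sL=45/274, sR=9/50; mL=-27/3425, mR=1341/13700; mL+mR=9/100 → advance +1; mR−mL=1449/13700 → turn +1·90°
n=1: pose=(-6,9,W); sL=2/9, sR=18/113; mL=32/1017, mR=49/1017; mL+mR=9/113 → advance +1; mR−mL=17/1017 → turn +1·90°
n=2: pose=(-7,9,S); sL=45/157, sR=9/37; mL=126/5809, mR=1161/11618; mL+mR=9/74 → advance +1; mR−mL=909/11618 → turn +1·90°
n=3: pose=(-7,8,E); sL=90/457, sR=18/61; mL=-1368/27877, mR=5481/27877; mL+mR=9/61 → advance +1; mR−mL=6849/27877 → turn +1·90°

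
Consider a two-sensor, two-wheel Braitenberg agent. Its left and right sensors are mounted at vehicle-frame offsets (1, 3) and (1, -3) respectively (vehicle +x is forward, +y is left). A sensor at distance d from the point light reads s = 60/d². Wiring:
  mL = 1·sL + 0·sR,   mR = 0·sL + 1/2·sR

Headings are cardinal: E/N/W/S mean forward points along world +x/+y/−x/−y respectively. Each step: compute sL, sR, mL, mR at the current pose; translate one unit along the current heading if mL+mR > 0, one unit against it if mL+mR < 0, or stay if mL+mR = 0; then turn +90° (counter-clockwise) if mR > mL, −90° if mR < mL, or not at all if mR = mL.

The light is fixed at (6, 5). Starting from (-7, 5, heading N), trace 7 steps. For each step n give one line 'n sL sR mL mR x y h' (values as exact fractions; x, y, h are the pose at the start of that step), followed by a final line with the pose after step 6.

n=0: pose=(-7,5,N); sL=60/257, sR=60/101; mL=60/257, mR=30/101; mL+mR=13770/25957 → advance +1; mR−mL=1650/25957 → turn +1·90°
n=1: pose=(-7,6,W); sL=3/10, sR=15/53; mL=3/10, mR=15/106; mL+mR=117/265 → advance +1; mR−mL=-42/265 → turn -1·90°
n=2: pose=(-8,6,N); sL=60/293, sR=12/25; mL=60/293, mR=6/25; mL+mR=3258/7325 → advance +1; mR−mL=258/7325 → turn +1·90°
n=3: pose=(-8,7,W); sL=30/113, sR=6/25; mL=30/113, mR=3/25; mL+mR=1089/2825 → advance +1; mR−mL=-411/2825 → turn -1·90°
n=4: pose=(-9,7,N); sL=20/111, sR=20/51; mL=20/111, mR=10/51; mL+mR=710/1887 → advance +1; mR−mL=10/629 → turn +1·90°
n=5: pose=(-9,8,W); sL=15/64, sR=15/73; mL=15/64, mR=15/146; mL+mR=1575/4672 → advance +1; mR−mL=-615/4672 → turn -1·90°
n=6: pose=(-10,8,N); sL=60/377, sR=12/37; mL=60/377, mR=6/37; mL+mR=4482/13949 → advance +1; mR−mL=42/13949 → turn +1·90°

0 60/257 60/101 60/257 30/101 -7 5 N
1 3/10 15/53 3/10 15/106 -7 6 W
2 60/293 12/25 60/293 6/25 -8 6 N
3 30/113 6/25 30/113 3/25 -8 7 W
4 20/111 20/51 20/111 10/51 -9 7 N
5 15/64 15/73 15/64 15/146 -9 8 W
6 60/377 12/37 60/377 6/37 -10 8 N
final -10 9 W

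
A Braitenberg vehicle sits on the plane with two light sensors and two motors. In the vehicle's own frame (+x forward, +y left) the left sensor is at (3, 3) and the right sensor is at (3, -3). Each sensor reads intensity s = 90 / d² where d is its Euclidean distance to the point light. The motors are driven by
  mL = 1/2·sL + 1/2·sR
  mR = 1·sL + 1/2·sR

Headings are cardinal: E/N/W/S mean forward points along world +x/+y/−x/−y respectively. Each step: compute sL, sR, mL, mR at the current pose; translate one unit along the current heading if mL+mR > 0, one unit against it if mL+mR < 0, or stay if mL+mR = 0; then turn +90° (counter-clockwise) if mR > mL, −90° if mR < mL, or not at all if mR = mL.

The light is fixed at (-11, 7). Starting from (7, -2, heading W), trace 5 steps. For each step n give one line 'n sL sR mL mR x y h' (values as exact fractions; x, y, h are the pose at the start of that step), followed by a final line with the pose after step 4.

n=0: pose=(7,-2,W); sL=10/41, sR=10/29; mL=350/1189, mR=495/1189; mL+mR=845/1189 → advance +1; mR−mL=5/41 → turn +1·90°
n=1: pose=(6,-2,S); sL=45/272, sR=9/34; mL=117/544, mR=81/272; mL+mR=279/544 → advance +1; mR−mL=45/544 → turn +1·90°
n=2: pose=(6,-3,E); sL=90/449, sR=90/569; mL=45810/255481, mR=71415/255481; mL+mR=117225/255481 → advance +1; mR−mL=45/449 → turn +1·90°
n=3: pose=(7,-3,N); sL=45/137, sR=9/49; mL=1719/6713, mR=5643/13426; mL+mR=9081/13426 → advance +1; mR−mL=45/274 → turn +1·90°
n=4: pose=(7,-2,W); sL=10/41, sR=10/29; mL=350/1189, mR=495/1189; mL+mR=845/1189 → advance +1; mR−mL=5/41 → turn +1·90°

0 10/41 10/29 350/1189 495/1189 7 -2 W
1 45/272 9/34 117/544 81/272 6 -2 S
2 90/449 90/569 45810/255481 71415/255481 6 -3 E
3 45/137 9/49 1719/6713 5643/13426 7 -3 N
4 10/41 10/29 350/1189 495/1189 7 -2 W
final 6 -2 S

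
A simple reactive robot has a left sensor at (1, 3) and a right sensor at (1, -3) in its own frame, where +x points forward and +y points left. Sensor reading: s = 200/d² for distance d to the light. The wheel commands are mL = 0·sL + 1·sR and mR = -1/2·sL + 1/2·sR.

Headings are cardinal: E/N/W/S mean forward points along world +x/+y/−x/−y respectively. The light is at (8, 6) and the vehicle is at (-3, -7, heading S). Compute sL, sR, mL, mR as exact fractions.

left sensor world pos  = (0, -8); dL² = 260
right sensor world pos = (-6, -8); dR² = 392
sL = 200/260 = 10/13
sR = 200/392 = 25/49
mL = 0·sL + 1·sR = 25/49
mR = -1/2·sL + 1/2·sR = -165/1274

10/13 25/49 25/49 -165/1274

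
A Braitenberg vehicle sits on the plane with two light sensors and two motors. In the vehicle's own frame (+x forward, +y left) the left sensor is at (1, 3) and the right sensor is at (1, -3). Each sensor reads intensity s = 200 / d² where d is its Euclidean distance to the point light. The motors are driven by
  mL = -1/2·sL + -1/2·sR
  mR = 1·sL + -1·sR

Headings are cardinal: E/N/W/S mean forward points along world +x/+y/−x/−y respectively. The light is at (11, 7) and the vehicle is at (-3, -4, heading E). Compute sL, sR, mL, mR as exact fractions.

200/233 40/73 -11960/17009 5280/17009

left sensor world pos  = (-2, -1); dL² = 233
right sensor world pos = (-2, -7); dR² = 365
sL = 200/233 = 200/233
sR = 200/365 = 40/73
mL = -1/2·sL + -1/2·sR = -11960/17009
mR = 1·sL + -1·sR = 5280/17009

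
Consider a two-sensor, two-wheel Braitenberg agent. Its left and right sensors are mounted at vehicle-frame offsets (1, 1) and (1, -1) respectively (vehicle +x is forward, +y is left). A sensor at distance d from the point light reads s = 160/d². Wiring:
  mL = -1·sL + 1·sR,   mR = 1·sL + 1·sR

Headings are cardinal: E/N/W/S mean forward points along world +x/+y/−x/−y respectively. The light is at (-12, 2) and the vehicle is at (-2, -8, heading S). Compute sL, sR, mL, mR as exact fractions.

left sensor world pos  = (-1, -9); dL² = 242
right sensor world pos = (-3, -9); dR² = 202
sL = 160/242 = 80/121
sR = 160/202 = 80/101
mL = -1·sL + 1·sR = 1600/12221
mR = 1·sL + 1·sR = 17760/12221

80/121 80/101 1600/12221 17760/12221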